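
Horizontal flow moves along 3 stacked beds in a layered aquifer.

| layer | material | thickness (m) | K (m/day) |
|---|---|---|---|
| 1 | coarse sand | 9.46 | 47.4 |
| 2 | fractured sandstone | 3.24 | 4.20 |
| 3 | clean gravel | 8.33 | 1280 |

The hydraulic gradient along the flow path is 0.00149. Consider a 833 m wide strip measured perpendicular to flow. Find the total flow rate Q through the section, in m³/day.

Flow is parallel to layering, so each bed carries its own Darcy discharge and the transmissivities add.
Σ(K_i·b_i) = 47.4×9.46 + 4.20×3.24 + 1280×8.33 = 11124 m²/day.
Hydraulic gradient i = 0.00149.
Q = Σ(K_i·b_i) · W · i = 11124 × 833 × 0.001490 = 13807 m³/day.

13800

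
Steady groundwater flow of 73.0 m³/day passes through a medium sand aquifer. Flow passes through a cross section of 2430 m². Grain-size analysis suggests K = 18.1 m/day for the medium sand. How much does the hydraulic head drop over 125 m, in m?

From Q = K·A·i, i = Q / (K·A) = 73.0 / (18.10 × 2430) = 0.001660.
Head loss Δh = i · L = 0.001660 × 125 = 0.2075 m.

0.207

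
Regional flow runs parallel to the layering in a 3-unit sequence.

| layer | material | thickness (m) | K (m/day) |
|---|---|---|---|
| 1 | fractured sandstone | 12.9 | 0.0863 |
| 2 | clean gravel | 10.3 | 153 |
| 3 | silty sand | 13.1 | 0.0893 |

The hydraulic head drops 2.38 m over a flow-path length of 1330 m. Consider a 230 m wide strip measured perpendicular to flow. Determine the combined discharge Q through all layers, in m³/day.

Flow is parallel to layering, so each bed carries its own Darcy discharge and the transmissivities add.
Σ(K_i·b_i) = 0.0863×12.9 + 153×10.3 + 0.0893×13.1 = 1578 m²/day.
Hydraulic gradient i = Δh / L = 2.38 / 1330 = 0.001789.
Q = Σ(K_i·b_i) · W · i = 1578 × 230 × 0.001789 = 649.5 m³/day.

650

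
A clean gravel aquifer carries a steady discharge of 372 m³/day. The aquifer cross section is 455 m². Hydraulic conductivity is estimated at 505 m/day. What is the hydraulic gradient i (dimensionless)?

From Q = K·A·i, i = Q / (K·A) = 372 / (505.0 × 455.0) = 0.001619.

0.00162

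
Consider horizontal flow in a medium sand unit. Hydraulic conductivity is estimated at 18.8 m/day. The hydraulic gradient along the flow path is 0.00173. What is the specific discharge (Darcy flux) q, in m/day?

0.0325

Hydraulic gradient i = 0.00173.
Specific discharge q = K · i = 18.80 × 0.001730 = 0.03252 m/day.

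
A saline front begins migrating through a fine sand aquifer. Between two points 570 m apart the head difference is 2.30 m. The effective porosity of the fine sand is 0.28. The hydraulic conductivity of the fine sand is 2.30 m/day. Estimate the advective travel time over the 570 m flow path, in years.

47.1

Hydraulic gradient i = Δh / L = 2.30 / 570 = 0.004035.
Darcy flux q = K · i = 2.300 × 0.004035 = 0.009281 m/day.
Seepage velocity v = q / n_e = 0.009281 / 0.28 = 0.03315 m/day.
Travel time t = L / v = 570 / 0.03315 = 17197 days = 47.08 years.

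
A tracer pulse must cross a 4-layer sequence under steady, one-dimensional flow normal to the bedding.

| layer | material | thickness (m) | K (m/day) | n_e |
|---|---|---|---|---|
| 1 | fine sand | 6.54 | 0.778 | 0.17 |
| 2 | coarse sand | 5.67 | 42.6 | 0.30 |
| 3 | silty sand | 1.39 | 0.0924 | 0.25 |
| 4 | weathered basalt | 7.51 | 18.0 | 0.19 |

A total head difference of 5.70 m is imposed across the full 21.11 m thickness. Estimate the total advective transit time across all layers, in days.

19.3

With flow normal to the layers, continuity requires the same specific discharge q through every layer.
Σ(b_i/K_i) = 6.54/0.778 + 5.67/42.6 + 1.39/0.0924 + 7.51/18.0 = 24.00 d.
q = Δh / Σ(b_i/K_i) = 5.70 / 24.00 = 0.2375 m/day.
In each layer the seepage velocity is v_i = q/n_i, so the layer transit time is t_i = b_i·n_i / q:
  layer 1 (fine sand): t_1 = 6.54 × 0.17 / 0.2375 = 4.681 d
  layer 2 (coarse sand): t_2 = 5.67 × 0.30 / 0.2375 = 7.162 d
  layer 3 (silty sand): t_3 = 1.39 × 0.25 / 0.2375 = 1.463 d
  layer 4 (weathered basalt): t_4 = 7.51 × 0.19 / 0.2375 = 6.008 d
Total t = Σ t_i = 19.31 days.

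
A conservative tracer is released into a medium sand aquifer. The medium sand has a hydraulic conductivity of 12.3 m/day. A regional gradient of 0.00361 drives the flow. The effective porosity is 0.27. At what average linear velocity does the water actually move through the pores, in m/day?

Hydraulic gradient i = 0.00361.
Darcy flux q = K · i = 12.30 × 0.003610 = 0.04440 m/day.
Seepage velocity v = q / n_e = 0.04440 / 0.27 = 0.1645 m/day.

0.164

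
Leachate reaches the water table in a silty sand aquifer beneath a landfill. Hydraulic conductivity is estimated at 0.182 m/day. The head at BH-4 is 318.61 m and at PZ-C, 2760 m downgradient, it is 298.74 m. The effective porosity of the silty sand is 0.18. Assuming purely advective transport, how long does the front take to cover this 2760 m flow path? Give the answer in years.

1040

Hydraulic gradient i = (318.61 − 298.74) / 2760 = 19.87 / 2760 = 0.007199.
Darcy flux q = K · i = 0.1820 × 0.007199 = 0.001310 m/day.
Seepage velocity v = q / n_e = 0.001310 / 0.18 = 0.007279 m/day.
Travel time t = L / v = 2760 / 0.007279 = 3.792e+05 days = 1038 years.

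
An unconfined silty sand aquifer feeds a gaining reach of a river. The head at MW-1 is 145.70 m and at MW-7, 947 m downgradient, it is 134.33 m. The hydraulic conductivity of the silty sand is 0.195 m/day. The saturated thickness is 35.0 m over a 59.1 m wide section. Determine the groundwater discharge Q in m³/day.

Cross-sectional area A = 59.1 × 35.0 = 2068 m².
Hydraulic gradient i = (145.70 − 134.33) / 947 = 11.37 / 947 = 0.01201.
Darcy's law: Q = K · A · i = 0.1950 × 2068 × 0.01201 = 4.843 m³/day.

4.84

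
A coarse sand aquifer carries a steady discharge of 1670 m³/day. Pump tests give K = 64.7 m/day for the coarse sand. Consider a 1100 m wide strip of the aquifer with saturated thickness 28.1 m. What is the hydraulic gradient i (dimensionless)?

0.000835

Cross-sectional area A = 1100 × 28.1 = 30910 m².
From Q = K·A·i, i = Q / (K·A) = 1670 / (64.70 × 30910) = 0.0008351.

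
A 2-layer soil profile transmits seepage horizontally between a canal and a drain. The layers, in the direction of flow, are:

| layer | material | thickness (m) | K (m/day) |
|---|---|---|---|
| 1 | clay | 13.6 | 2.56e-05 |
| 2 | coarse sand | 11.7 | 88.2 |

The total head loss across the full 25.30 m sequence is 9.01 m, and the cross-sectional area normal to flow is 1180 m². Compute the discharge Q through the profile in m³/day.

Flow is perpendicular to layering, so the layers act in series and the equivalent K is the thickness-weighted harmonic mean.
Total thickness L = 13.6 + 11.7 = 25.30 m.
Σ(b_i/K_i) = 13.6/2.56e-05 + 11.7/88.2 = 5.313e+05 d.
K_eq = L / Σ(b_i/K_i) = 25.30 / 5.313e+05 = 4.762e-05 m/day.
Q = K_eq · A · (Δh/L) = 4.762e-05 × 1180 × (9.01/25.30) = 0.02001 m³/day.

0.0200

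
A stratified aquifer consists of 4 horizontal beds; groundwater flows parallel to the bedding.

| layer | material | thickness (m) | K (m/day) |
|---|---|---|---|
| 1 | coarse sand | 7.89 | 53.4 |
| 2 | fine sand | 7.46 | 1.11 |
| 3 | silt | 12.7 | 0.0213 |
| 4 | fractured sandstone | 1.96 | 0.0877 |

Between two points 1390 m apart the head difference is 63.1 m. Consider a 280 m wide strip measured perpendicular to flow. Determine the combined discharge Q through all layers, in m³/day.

5470

Flow is parallel to layering, so each bed carries its own Darcy discharge and the transmissivities add.
Σ(K_i·b_i) = 53.4×7.89 + 1.11×7.46 + 0.0213×12.7 + 0.0877×1.96 = 430.0 m²/day.
Hydraulic gradient i = Δh / L = 63.1 / 1390 = 0.04540.
Q = Σ(K_i·b_i) · W · i = 430.0 × 280 × 0.04540 = 5466 m³/day.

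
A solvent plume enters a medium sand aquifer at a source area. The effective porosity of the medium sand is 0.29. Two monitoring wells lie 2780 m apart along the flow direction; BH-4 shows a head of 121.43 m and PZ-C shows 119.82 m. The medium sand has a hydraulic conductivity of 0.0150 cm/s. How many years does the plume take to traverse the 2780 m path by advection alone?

Convert K: 0.0150 cm/s × 864 = 12.96 m/day.
Hydraulic gradient i = (121.43 − 119.82) / 2780 = 1.61 / 2780 = 0.0005791.
Darcy flux q = K · i = 12.96 × 0.0005791 = 0.007506 m/day.
Seepage velocity v = q / n_e = 0.007506 / 0.29 = 0.02588 m/day.
Travel time t = L / v = 2780 / 0.02588 = 1.074e+05 days = 294.1 years.

294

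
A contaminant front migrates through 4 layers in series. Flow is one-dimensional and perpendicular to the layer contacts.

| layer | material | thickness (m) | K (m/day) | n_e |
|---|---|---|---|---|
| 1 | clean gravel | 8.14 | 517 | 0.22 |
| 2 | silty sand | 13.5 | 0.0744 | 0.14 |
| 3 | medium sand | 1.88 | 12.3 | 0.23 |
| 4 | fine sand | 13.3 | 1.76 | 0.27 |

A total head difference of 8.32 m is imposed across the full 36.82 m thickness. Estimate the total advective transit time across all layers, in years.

0.480

With flow normal to the layers, continuity requires the same specific discharge q through every layer.
Σ(b_i/K_i) = 8.14/517 + 13.5/0.0744 + 1.88/12.3 + 13.3/1.76 = 189.2 d.
q = Δh / Σ(b_i/K_i) = 8.32 / 189.2 = 0.04398 m/day.
In each layer the seepage velocity is v_i = q/n_i, so the layer transit time is t_i = b_i·n_i / q:
  layer 1 (clean gravel): t_1 = 8.14 × 0.22 / 0.04398 = 40.72 d
  layer 2 (silty sand): t_2 = 13.5 × 0.14 / 0.04398 = 42.97 d
  layer 3 (medium sand): t_3 = 1.88 × 0.23 / 0.04398 = 9.832 d
  layer 4 (fine sand): t_4 = 13.3 × 0.27 / 0.04398 = 81.65 d
Total t = Σ t_i = 175.2 days = 0.4796 years.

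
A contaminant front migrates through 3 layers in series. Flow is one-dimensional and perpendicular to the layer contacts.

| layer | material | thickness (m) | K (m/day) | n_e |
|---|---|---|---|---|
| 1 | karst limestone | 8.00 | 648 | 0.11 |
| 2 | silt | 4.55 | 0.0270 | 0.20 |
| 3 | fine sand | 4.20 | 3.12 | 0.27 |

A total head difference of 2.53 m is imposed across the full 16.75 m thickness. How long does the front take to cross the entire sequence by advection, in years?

With flow normal to the layers, continuity requires the same specific discharge q through every layer.
Σ(b_i/K_i) = 8.00/648 + 4.55/0.0270 + 4.20/3.12 = 169.9 d.
q = Δh / Σ(b_i/K_i) = 2.53 / 169.9 = 0.01489 m/day.
In each layer the seepage velocity is v_i = q/n_i, so the layer transit time is t_i = b_i·n_i / q:
  layer 1 (karst limestone): t_1 = 8.00 × 0.11 / 0.01489 = 59.09 d
  layer 2 (silt): t_2 = 4.55 × 0.20 / 0.01489 = 61.10 d
  layer 3 (fine sand): t_3 = 4.20 × 0.27 / 0.01489 = 76.14 d
Total t = Σ t_i = 196.3 days = 0.5375 years.

0.538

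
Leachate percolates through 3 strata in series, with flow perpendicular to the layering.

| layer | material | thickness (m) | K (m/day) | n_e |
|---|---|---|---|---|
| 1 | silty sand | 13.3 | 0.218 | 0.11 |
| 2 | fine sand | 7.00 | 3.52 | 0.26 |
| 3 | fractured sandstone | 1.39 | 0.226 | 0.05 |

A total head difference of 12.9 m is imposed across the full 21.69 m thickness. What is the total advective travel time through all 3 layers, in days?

With flow normal to the layers, continuity requires the same specific discharge q through every layer.
Σ(b_i/K_i) = 13.3/0.218 + 7.00/3.52 + 1.39/0.226 = 69.15 d.
q = Δh / Σ(b_i/K_i) = 12.9 / 69.15 = 0.1866 m/day.
In each layer the seepage velocity is v_i = q/n_i, so the layer transit time is t_i = b_i·n_i / q:
  layer 1 (silty sand): t_1 = 13.3 × 0.11 / 0.1866 = 7.842 d
  layer 2 (fine sand): t_2 = 7.00 × 0.26 / 0.1866 = 9.756 d
  layer 3 (fractured sandstone): t_3 = 1.39 × 0.05 / 0.1866 = 0.3725 d
Total t = Σ t_i = 17.97 days.

18.0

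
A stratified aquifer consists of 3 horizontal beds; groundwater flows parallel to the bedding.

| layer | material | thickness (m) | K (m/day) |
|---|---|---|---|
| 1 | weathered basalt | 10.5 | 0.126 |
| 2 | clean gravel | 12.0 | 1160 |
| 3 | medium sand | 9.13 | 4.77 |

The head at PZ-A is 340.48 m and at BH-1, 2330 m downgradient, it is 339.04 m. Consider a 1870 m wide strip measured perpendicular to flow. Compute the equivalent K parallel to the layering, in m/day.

Flow is parallel to layering, so each bed carries its own Darcy discharge and the transmissivities add.
Σ(K_i·b_i) = 0.126×10.5 + 1160×12.0 + 4.77×9.13 = 13965 m²/day.
Total thickness b = 31.63 m, so K_eq = Σ(K_i·b_i)/b = 441.5 m/day.

442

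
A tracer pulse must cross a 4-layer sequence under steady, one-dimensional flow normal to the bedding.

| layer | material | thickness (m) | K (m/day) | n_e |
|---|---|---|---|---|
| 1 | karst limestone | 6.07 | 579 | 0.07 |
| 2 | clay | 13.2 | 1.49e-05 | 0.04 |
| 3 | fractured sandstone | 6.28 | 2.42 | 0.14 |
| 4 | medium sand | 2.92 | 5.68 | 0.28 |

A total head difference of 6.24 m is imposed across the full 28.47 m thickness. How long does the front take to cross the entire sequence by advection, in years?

With flow normal to the layers, continuity requires the same specific discharge q through every layer.
Σ(b_i/K_i) = 6.07/579 + 13.2/1.49e-05 + 6.28/2.42 + 2.92/5.68 = 8.859e+05 d.
q = Δh / Σ(b_i/K_i) = 6.24 / 8.859e+05 = 7.044e-06 m/day.
In each layer the seepage velocity is v_i = q/n_i, so the layer transit time is t_i = b_i·n_i / q:
  layer 1 (karst limestone): t_1 = 6.07 × 0.07 / 7.044e-06 = 60324 d
  layer 2 (clay): t_2 = 13.2 × 0.04 / 7.044e-06 = 74962 d
  layer 3 (fractured sandstone): t_3 = 6.28 × 0.14 / 7.044e-06 = 1.248e+05 d
  layer 4 (medium sand): t_4 = 2.92 × 0.28 / 7.044e-06 = 1.161e+05 d
Total t = Σ t_i = 3.762e+05 days = 1030 years.

1030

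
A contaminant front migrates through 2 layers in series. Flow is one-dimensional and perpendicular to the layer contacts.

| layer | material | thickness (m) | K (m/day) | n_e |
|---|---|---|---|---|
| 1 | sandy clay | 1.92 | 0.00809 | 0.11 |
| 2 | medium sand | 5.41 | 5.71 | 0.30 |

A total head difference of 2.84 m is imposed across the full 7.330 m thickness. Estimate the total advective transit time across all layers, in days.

154

With flow normal to the layers, continuity requires the same specific discharge q through every layer.
Σ(b_i/K_i) = 1.92/0.00809 + 5.41/5.71 = 238.3 d.
q = Δh / Σ(b_i/K_i) = 2.84 / 238.3 = 0.01192 m/day.
In each layer the seepage velocity is v_i = q/n_i, so the layer transit time is t_i = b_i·n_i / q:
  layer 1 (sandy clay): t_1 = 1.92 × 0.11 / 0.01192 = 17.72 d
  layer 2 (medium sand): t_2 = 5.41 × 0.30 / 0.01192 = 136.2 d
Total t = Σ t_i = 153.9 days.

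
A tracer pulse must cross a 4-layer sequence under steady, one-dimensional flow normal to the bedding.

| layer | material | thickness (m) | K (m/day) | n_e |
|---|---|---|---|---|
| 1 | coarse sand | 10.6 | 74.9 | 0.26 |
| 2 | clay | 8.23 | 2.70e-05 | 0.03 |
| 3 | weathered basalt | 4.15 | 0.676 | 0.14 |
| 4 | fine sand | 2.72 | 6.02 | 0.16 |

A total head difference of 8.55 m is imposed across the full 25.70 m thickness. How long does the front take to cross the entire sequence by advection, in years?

With flow normal to the layers, continuity requires the same specific discharge q through every layer.
Σ(b_i/K_i) = 10.6/74.9 + 8.23/2.70e-05 + 4.15/0.676 + 2.72/6.02 = 3.048e+05 d.
q = Δh / Σ(b_i/K_i) = 8.55 / 3.048e+05 = 2.805e-05 m/day.
In each layer the seepage velocity is v_i = q/n_i, so the layer transit time is t_i = b_i·n_i / q:
  layer 1 (coarse sand): t_1 = 10.6 × 0.26 / 2.805e-05 = 98256 d
  layer 2 (clay): t_2 = 8.23 × 0.03 / 2.805e-05 = 8802 d
  layer 3 (weathered basalt): t_3 = 4.15 × 0.14 / 2.805e-05 = 20714 d
  layer 4 (fine sand): t_4 = 2.72 × 0.16 / 2.805e-05 = 15516 d
Total t = Σ t_i = 1.433e+05 days = 392.3 years.

392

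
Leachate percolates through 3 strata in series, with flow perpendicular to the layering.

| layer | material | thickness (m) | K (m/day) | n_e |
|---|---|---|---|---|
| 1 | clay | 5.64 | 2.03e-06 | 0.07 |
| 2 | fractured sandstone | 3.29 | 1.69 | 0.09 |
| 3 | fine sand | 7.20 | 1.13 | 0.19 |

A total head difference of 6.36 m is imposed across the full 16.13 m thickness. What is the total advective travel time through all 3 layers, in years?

2460

With flow normal to the layers, continuity requires the same specific discharge q through every layer.
Σ(b_i/K_i) = 5.64/2.03e-06 + 3.29/1.69 + 7.20/1.13 = 2.778e+06 d.
q = Δh / Σ(b_i/K_i) = 6.36 / 2.778e+06 = 2.289e-06 m/day.
In each layer the seepage velocity is v_i = q/n_i, so the layer transit time is t_i = b_i·n_i / q:
  layer 1 (clay): t_1 = 5.64 × 0.07 / 2.289e-06 = 1.725e+05 d
  layer 2 (fractured sandstone): t_2 = 3.29 × 0.09 / 2.289e-06 = 1.293e+05 d
  layer 3 (fine sand): t_3 = 7.20 × 0.19 / 2.289e-06 = 5.976e+05 d
Total t = Σ t_i = 8.994e+05 days = 2462 years.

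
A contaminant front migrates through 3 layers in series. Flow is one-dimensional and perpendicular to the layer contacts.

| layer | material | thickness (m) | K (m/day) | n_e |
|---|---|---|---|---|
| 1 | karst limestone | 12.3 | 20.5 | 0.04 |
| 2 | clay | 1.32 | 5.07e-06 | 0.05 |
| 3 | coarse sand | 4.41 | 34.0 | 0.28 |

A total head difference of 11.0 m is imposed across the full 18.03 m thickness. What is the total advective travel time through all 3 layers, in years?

With flow normal to the layers, continuity requires the same specific discharge q through every layer.
Σ(b_i/K_i) = 12.3/20.5 + 1.32/5.07e-06 + 4.41/34.0 = 2.604e+05 d.
q = Δh / Σ(b_i/K_i) = 11.0 / 2.604e+05 = 4.225e-05 m/day.
In each layer the seepage velocity is v_i = q/n_i, so the layer transit time is t_i = b_i·n_i / q:
  layer 1 (karst limestone): t_1 = 12.3 × 0.04 / 4.225e-05 = 11645 d
  layer 2 (clay): t_2 = 1.32 × 0.05 / 4.225e-05 = 1562 d
  layer 3 (coarse sand): t_3 = 4.41 × 0.28 / 4.225e-05 = 29226 d
Total t = Σ t_i = 42433 days = 116.2 years.

116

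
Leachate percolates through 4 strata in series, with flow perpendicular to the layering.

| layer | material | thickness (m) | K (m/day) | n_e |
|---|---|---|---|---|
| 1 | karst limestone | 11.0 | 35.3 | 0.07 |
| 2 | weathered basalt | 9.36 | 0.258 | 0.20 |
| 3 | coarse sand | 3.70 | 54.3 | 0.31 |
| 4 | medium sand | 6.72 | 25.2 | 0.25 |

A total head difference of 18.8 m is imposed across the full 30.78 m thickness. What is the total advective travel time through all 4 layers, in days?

10.7

With flow normal to the layers, continuity requires the same specific discharge q through every layer.
Σ(b_i/K_i) = 11.0/35.3 + 9.36/0.258 + 3.70/54.3 + 6.72/25.2 = 36.93 d.
q = Δh / Σ(b_i/K_i) = 18.8 / 36.93 = 0.5091 m/day.
In each layer the seepage velocity is v_i = q/n_i, so the layer transit time is t_i = b_i·n_i / q:
  layer 1 (karst limestone): t_1 = 11.0 × 0.07 / 0.5091 = 1.512 d
  layer 2 (weathered basalt): t_2 = 9.36 × 0.20 / 0.5091 = 3.677 d
  layer 3 (coarse sand): t_3 = 3.70 × 0.31 / 0.5091 = 2.253 d
  layer 4 (medium sand): t_4 = 6.72 × 0.25 / 0.5091 = 3.300 d
Total t = Σ t_i = 10.74 days.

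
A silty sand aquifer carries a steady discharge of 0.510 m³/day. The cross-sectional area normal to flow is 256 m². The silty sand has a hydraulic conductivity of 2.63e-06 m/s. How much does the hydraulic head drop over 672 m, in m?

5.89

Convert K: 2.63e-06 m/s × 86400 = 0.2272 m/day.
From Q = K·A·i, i = Q / (K·A) = 0.510 / (0.2272 × 256.0) = 0.008767.
Head loss Δh = i · L = 0.008767 × 672 = 5.892 m.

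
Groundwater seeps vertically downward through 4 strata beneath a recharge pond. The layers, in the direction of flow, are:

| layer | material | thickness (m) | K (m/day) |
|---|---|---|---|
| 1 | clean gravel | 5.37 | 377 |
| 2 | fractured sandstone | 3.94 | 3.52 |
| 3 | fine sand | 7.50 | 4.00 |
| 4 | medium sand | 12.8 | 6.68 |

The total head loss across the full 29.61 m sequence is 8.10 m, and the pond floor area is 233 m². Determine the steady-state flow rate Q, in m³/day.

383

Flow is perpendicular to layering, so the layers act in series and the equivalent K is the thickness-weighted harmonic mean.
Total thickness L = 5.37 + 3.94 + 7.50 + 12.8 = 29.61 m.
Σ(b_i/K_i) = 5.37/377 + 3.94/3.52 + 7.50/4.00 + 12.8/6.68 = 4.925 d.
K_eq = L / Σ(b_i/K_i) = 29.61 / 4.925 = 6.013 m/day.
Q = K_eq · A · (Δh/L) = 6.013 × 233 × (8.10/29.61) = 383.2 m³/day.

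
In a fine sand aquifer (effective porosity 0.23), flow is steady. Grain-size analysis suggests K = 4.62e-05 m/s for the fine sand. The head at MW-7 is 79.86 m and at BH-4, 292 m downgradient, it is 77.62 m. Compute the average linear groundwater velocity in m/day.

Convert K: 4.62e-05 m/s × 86400 = 3.992 m/day.
Hydraulic gradient i = (79.86 − 77.62) / 292 = 2.24 / 292 = 0.007671.
Darcy flux q = K · i = 3.992 × 0.007671 = 0.03062 m/day.
Seepage velocity v = q / n_e = 0.03062 / 0.23 = 0.1331 m/day.

0.133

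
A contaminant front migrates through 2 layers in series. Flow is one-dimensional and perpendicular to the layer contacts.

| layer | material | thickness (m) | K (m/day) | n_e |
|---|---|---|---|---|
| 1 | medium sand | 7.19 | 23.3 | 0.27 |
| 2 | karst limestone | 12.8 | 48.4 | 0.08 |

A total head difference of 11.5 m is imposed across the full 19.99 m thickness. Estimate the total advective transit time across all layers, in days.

With flow normal to the layers, continuity requires the same specific discharge q through every layer.
Σ(b_i/K_i) = 7.19/23.3 + 12.8/48.4 = 0.5730 d.
q = Δh / Σ(b_i/K_i) = 11.5 / 0.5730 = 20.07 m/day.
In each layer the seepage velocity is v_i = q/n_i, so the layer transit time is t_i = b_i·n_i / q:
  layer 1 (medium sand): t_1 = 7.19 × 0.27 / 20.07 = 0.09674 d
  layer 2 (karst limestone): t_2 = 12.8 × 0.08 / 20.07 = 0.05103 d
Total t = Σ t_i = 0.1478 days.

0.148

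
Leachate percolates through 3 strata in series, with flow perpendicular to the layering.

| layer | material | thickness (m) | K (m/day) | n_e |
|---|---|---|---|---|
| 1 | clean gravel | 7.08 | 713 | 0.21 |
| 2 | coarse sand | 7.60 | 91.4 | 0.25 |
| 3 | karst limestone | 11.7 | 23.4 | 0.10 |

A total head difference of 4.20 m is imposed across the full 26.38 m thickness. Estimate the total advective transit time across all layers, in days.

0.643

With flow normal to the layers, continuity requires the same specific discharge q through every layer.
Σ(b_i/K_i) = 7.08/713 + 7.60/91.4 + 11.7/23.4 = 0.5931 d.
q = Δh / Σ(b_i/K_i) = 4.20 / 0.5931 = 7.082 m/day.
In each layer the seepage velocity is v_i = q/n_i, so the layer transit time is t_i = b_i·n_i / q:
  layer 1 (clean gravel): t_1 = 7.08 × 0.21 / 7.082 = 0.2100 d
  layer 2 (coarse sand): t_2 = 7.60 × 0.25 / 7.082 = 0.2683 d
  layer 3 (karst limestone): t_3 = 11.7 × 0.10 / 7.082 = 0.1652 d
Total t = Σ t_i = 0.6435 days.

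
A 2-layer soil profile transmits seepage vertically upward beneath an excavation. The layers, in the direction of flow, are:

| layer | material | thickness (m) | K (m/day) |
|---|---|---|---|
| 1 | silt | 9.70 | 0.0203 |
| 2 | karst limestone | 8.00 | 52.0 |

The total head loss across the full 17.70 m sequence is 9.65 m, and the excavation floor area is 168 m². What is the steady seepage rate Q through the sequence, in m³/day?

3.39

Flow is perpendicular to layering, so the layers act in series and the equivalent K is the thickness-weighted harmonic mean.
Total thickness L = 9.70 + 8.00 = 17.70 m.
Σ(b_i/K_i) = 9.70/0.0203 + 8.00/52.0 = 478.0 d.
K_eq = L / Σ(b_i/K_i) = 17.70 / 478.0 = 0.03703 m/day.
Q = K_eq · A · (Δh/L) = 0.03703 × 168 × (9.65/17.70) = 3.392 m³/day.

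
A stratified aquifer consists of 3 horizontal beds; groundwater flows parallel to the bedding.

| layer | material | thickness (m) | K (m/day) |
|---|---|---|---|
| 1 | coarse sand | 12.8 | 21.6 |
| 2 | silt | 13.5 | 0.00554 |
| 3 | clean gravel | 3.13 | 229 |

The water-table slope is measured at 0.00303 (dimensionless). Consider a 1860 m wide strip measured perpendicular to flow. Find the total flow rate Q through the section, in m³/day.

Flow is parallel to layering, so each bed carries its own Darcy discharge and the transmissivities add.
Σ(K_i·b_i) = 21.6×12.8 + 0.00554×13.5 + 229×3.13 = 993.3 m²/day.
Hydraulic gradient i = 0.00303.
Q = Σ(K_i·b_i) · W · i = 993.3 × 1860 × 0.003030 = 5598 m³/day.

5600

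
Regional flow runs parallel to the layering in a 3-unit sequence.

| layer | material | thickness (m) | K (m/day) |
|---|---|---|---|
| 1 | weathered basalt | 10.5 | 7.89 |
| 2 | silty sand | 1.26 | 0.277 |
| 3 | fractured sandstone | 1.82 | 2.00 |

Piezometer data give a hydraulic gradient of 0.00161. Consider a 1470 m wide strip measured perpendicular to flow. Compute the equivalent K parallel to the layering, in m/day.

Flow is parallel to layering, so each bed carries its own Darcy discharge and the transmissivities add.
Σ(K_i·b_i) = 7.89×10.5 + 0.277×1.26 + 2.00×1.82 = 86.83 m²/day.
Total thickness b = 13.58 m, so K_eq = Σ(K_i·b_i)/b = 6.394 m/day.

6.39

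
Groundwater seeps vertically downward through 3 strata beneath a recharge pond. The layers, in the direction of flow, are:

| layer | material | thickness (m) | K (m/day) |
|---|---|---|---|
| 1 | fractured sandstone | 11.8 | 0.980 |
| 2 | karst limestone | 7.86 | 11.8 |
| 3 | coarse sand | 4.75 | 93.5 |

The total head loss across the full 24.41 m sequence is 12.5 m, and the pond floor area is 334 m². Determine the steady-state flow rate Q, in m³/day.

Flow is perpendicular to layering, so the layers act in series and the equivalent K is the thickness-weighted harmonic mean.
Total thickness L = 11.8 + 7.86 + 4.75 = 24.41 m.
Σ(b_i/K_i) = 11.8/0.980 + 7.86/11.8 + 4.75/93.5 = 12.76 d.
K_eq = L / Σ(b_i/K_i) = 24.41 / 12.76 = 1.913 m/day.
Q = K_eq · A · (Δh/L) = 1.913 × 334 × (12.5/24.41) = 327.3 m³/day.

327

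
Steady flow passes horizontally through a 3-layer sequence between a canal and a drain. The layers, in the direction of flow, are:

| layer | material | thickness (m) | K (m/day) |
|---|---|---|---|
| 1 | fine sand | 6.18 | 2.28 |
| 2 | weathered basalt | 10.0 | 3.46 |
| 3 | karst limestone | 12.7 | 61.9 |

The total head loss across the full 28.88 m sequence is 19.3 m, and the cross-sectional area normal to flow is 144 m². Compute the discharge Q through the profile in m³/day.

Flow is perpendicular to layering, so the layers act in series and the equivalent K is the thickness-weighted harmonic mean.
Total thickness L = 6.18 + 10.0 + 12.7 = 28.88 m.
Σ(b_i/K_i) = 6.18/2.28 + 10.0/3.46 + 12.7/61.9 = 5.806 d.
K_eq = L / Σ(b_i/K_i) = 28.88 / 5.806 = 4.974 m/day.
Q = K_eq · A · (Δh/L) = 4.974 × 144 × (19.3/28.88) = 478.7 m³/day.

479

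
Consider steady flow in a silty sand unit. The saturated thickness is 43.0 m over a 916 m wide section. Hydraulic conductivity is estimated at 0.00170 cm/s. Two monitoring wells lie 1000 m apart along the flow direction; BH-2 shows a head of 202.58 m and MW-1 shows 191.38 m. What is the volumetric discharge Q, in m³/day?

648

Convert K: 0.00170 cm/s × 864 = 1.469 m/day.
Cross-sectional area A = 916 × 43.0 = 39388 m².
Hydraulic gradient i = (202.58 − 191.38) / 1000 = 11.2 / 1000 = 0.01120.
Darcy's law: Q = K · A · i = 1.469 × 39388 × 0.01120 = 648.0 m³/day.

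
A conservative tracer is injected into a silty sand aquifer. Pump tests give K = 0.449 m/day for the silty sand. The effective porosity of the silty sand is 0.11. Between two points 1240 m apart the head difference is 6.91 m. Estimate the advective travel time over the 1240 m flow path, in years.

Hydraulic gradient i = Δh / L = 6.91 / 1240 = 0.005573.
Darcy flux q = K · i = 0.4490 × 0.005573 = 0.002502 m/day.
Seepage velocity v = q / n_e = 0.002502 / 0.11 = 0.02275 m/day.
Travel time t = L / v = 1240 / 0.02275 = 54514 days = 149.3 years.

149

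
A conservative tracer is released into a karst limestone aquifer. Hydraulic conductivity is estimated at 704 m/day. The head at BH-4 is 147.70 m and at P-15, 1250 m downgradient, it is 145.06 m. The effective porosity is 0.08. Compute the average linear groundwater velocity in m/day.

18.6

Hydraulic gradient i = (147.70 − 145.06) / 1250 = 2.64 / 1250 = 0.002112.
Darcy flux q = K · i = 704.0 × 0.002112 = 1.487 m/day.
Seepage velocity v = q / n_e = 1.487 / 0.08 = 18.59 m/day.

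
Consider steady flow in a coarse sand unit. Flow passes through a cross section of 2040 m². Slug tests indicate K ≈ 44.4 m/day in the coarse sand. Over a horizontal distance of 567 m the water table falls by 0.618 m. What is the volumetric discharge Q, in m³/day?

Hydraulic gradient i = Δh / L = 0.618 / 567 = 0.001090.
Darcy's law: Q = K · A · i = 44.40 × 2040 × 0.001090 = 98.72 m³/day.

98.7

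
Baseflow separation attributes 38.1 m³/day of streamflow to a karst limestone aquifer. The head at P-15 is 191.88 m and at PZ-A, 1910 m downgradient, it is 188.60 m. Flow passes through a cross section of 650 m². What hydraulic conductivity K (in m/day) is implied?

Hydraulic gradient i = (191.88 − 188.60) / 1910 = 3.28 / 1910 = 0.001717.
From Q = K·A·i, K = Q / (A·i) = 38.1 / (650.0 × 0.001717) = 34.13 m/day.

34.1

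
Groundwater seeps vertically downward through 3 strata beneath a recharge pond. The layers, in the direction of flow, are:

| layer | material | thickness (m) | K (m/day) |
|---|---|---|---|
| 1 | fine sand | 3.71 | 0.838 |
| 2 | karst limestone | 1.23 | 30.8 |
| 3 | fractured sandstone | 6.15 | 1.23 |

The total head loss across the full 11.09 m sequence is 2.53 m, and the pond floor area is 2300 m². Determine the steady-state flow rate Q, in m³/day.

Flow is perpendicular to layering, so the layers act in series and the equivalent K is the thickness-weighted harmonic mean.
Total thickness L = 3.71 + 1.23 + 6.15 = 11.09 m.
Σ(b_i/K_i) = 3.71/0.838 + 1.23/30.8 + 6.15/1.23 = 9.467 d.
K_eq = L / Σ(b_i/K_i) = 11.09 / 9.467 = 1.171 m/day.
Q = K_eq · A · (Δh/L) = 1.171 × 2300 × (2.53/11.09) = 614.7 m³/day.

615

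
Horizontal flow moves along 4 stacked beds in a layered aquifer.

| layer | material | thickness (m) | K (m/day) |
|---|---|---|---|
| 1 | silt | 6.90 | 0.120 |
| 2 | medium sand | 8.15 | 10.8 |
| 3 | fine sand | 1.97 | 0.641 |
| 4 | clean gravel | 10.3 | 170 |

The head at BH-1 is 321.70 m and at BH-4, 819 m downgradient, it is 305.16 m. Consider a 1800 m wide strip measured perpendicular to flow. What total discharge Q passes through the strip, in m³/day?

66900

Flow is parallel to layering, so each bed carries its own Darcy discharge and the transmissivities add.
Σ(K_i·b_i) = 0.120×6.90 + 10.8×8.15 + 0.641×1.97 + 170×10.3 = 1841 m²/day.
Hydraulic gradient i = (321.70 − 305.16) / 819 = 16.54 / 819 = 0.02020.
Q = Σ(K_i·b_i) · W · i = 1841 × 1800 × 0.02020 = 66927 m³/day.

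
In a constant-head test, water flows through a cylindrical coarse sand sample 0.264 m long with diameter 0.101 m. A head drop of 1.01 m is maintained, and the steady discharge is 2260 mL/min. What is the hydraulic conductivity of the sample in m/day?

106

Cross-sectional area A = π·(d/2)² = π × (0.101/2)² = 0.008012 m².
Convert discharge: 2260 mL/min = 3.767e-05 m³/s.
Darcy's law rearranged: K = Q·L / (A·Δh) = 3.767e-05 × 0.264 / (0.008012 × 1.01) = 0.001229 m/s = 106.2 m/day.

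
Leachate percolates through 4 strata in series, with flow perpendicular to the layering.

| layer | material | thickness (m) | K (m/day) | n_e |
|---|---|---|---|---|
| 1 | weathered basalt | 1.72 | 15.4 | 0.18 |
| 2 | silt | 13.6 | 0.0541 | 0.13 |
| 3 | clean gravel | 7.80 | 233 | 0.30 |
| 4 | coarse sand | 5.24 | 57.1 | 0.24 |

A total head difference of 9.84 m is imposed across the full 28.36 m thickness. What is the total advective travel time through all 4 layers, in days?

With flow normal to the layers, continuity requires the same specific discharge q through every layer.
Σ(b_i/K_i) = 1.72/15.4 + 13.6/0.0541 + 7.80/233 + 5.24/57.1 = 251.6 d.
q = Δh / Σ(b_i/K_i) = 9.84 / 251.6 = 0.03911 m/day.
In each layer the seepage velocity is v_i = q/n_i, so the layer transit time is t_i = b_i·n_i / q:
  layer 1 (weathered basalt): t_1 = 1.72 × 0.18 / 0.03911 = 7.917 d
  layer 2 (silt): t_2 = 13.6 × 0.13 / 0.03911 = 45.21 d
  layer 3 (clean gravel): t_3 = 7.80 × 0.30 / 0.03911 = 59.84 d
  layer 4 (coarse sand): t_4 = 5.24 × 0.24 / 0.03911 = 32.16 d
Total t = Σ t_i = 145.1 days.

145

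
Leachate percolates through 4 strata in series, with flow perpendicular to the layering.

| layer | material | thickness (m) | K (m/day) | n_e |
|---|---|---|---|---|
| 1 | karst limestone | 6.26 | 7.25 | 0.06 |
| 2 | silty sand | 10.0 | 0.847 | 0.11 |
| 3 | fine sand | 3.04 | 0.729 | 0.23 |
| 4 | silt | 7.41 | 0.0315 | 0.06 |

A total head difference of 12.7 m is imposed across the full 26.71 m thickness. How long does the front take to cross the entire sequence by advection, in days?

With flow normal to the layers, continuity requires the same specific discharge q through every layer.
Σ(b_i/K_i) = 6.26/7.25 + 10.0/0.847 + 3.04/0.729 + 7.41/0.0315 = 252.1 d.
q = Δh / Σ(b_i/K_i) = 12.7 / 252.1 = 0.05038 m/day.
In each layer the seepage velocity is v_i = q/n_i, so the layer transit time is t_i = b_i·n_i / q:
  layer 1 (karst limestone): t_1 = 6.26 × 0.06 / 0.05038 = 7.455 d
  layer 2 (silty sand): t_2 = 10.0 × 0.11 / 0.05038 = 21.83 d
  layer 3 (fine sand): t_3 = 3.04 × 0.23 / 0.05038 = 13.88 d
  layer 4 (silt): t_4 = 7.41 × 0.06 / 0.05038 = 8.825 d
Total t = Σ t_i = 51.99 days.

52.0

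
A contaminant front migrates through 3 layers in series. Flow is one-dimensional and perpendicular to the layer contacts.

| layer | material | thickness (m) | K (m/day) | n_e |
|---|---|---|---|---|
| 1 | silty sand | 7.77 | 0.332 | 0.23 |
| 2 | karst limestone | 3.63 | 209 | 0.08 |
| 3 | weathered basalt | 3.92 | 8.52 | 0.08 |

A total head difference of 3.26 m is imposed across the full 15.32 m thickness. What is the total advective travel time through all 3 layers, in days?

17.5

With flow normal to the layers, continuity requires the same specific discharge q through every layer.
Σ(b_i/K_i) = 7.77/0.332 + 3.63/209 + 3.92/8.52 = 23.88 d.
q = Δh / Σ(b_i/K_i) = 3.26 / 23.88 = 0.1365 m/day.
In each layer the seepage velocity is v_i = q/n_i, so the layer transit time is t_i = b_i·n_i / q:
  layer 1 (silty sand): t_1 = 7.77 × 0.23 / 0.1365 = 13.09 d
  layer 2 (karst limestone): t_2 = 3.63 × 0.08 / 0.1365 = 2.127 d
  layer 3 (weathered basalt): t_3 = 3.92 × 0.08 / 0.1365 = 2.297 d
Total t = Σ t_i = 17.52 days.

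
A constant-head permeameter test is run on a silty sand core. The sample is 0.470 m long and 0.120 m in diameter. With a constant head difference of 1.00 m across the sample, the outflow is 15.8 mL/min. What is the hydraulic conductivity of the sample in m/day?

Cross-sectional area A = π·(d/2)² = π × (0.120/2)² = 0.01131 m².
Convert discharge: 15.8 mL/min = 2.633e-07 m³/s.
Darcy's law rearranged: K = Q·L / (A·Δh) = 2.633e-07 × 0.470 / (0.01131 × 1.00) = 1.094e-05 m/s = 0.9455 m/day.

0.946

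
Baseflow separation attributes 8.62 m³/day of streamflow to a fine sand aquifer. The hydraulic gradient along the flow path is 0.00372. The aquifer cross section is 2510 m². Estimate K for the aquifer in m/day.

Hydraulic gradient i = 0.00372.
From Q = K·A·i, K = Q / (A·i) = 8.62 / (2510 × 0.003720) = 0.9232 m/day.

0.923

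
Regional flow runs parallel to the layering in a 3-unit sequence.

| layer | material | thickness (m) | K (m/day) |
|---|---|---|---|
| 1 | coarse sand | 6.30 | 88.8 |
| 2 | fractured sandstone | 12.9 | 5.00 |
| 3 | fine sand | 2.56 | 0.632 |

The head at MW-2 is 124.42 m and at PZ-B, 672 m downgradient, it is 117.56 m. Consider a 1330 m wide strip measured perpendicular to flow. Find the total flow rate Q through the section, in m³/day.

8490

Flow is parallel to layering, so each bed carries its own Darcy discharge and the transmissivities add.
Σ(K_i·b_i) = 88.8×6.30 + 5.00×12.9 + 0.632×2.56 = 625.6 m²/day.
Hydraulic gradient i = (124.42 − 117.56) / 672 = 6.86 / 672 = 0.01021.
Q = Σ(K_i·b_i) · W · i = 625.6 × 1330 × 0.01021 = 8493 m³/day.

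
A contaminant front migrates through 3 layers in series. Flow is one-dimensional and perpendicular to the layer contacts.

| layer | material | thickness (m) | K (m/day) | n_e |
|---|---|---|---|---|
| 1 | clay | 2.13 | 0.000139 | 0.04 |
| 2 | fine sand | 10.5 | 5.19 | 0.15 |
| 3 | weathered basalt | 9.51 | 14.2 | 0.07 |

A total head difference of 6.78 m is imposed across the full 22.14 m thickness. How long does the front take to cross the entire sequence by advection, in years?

14.4

With flow normal to the layers, continuity requires the same specific discharge q through every layer.
Σ(b_i/K_i) = 2.13/0.000139 + 10.5/5.19 + 9.51/14.2 = 15326 d.
q = Δh / Σ(b_i/K_i) = 6.78 / 15326 = 0.0004424 m/day.
In each layer the seepage velocity is v_i = q/n_i, so the layer transit time is t_i = b_i·n_i / q:
  layer 1 (clay): t_1 = 2.13 × 0.04 / 0.0004424 = 192.6 d
  layer 2 (fine sand): t_2 = 10.5 × 0.15 / 0.0004424 = 3560 d
  layer 3 (weathered basalt): t_3 = 9.51 × 0.07 / 0.0004424 = 1505 d
Total t = Σ t_i = 5258 days = 14.40 years.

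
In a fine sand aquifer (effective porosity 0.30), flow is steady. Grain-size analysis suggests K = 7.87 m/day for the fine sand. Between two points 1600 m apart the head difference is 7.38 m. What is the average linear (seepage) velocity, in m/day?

Hydraulic gradient i = Δh / L = 7.38 / 1600 = 0.004613.
Darcy flux q = K · i = 7.870 × 0.004613 = 0.03630 m/day.
Seepage velocity v = q / n_e = 0.03630 / 0.30 = 0.1210 m/day.

0.121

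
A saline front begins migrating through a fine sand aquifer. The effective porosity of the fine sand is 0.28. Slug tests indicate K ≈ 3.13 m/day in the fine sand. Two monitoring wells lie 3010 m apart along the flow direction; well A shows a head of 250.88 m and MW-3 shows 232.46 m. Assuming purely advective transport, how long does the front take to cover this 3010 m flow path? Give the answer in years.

Hydraulic gradient i = (250.88 − 232.46) / 3010 = 18.42 / 3010 = 0.006120.
Darcy flux q = K · i = 3.130 × 0.006120 = 0.01915 m/day.
Seepage velocity v = q / n_e = 0.01915 / 0.28 = 0.06841 m/day.
Travel time t = L / v = 3010 / 0.06841 = 44000 days = 120.5 years.

120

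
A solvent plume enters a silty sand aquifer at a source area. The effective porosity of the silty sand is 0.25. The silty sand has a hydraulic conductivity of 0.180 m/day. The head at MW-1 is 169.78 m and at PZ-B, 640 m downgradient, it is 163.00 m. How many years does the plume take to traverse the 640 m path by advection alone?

Hydraulic gradient i = (169.78 − 163.00) / 640 = 6.78 / 640 = 0.01059.
Darcy flux q = K · i = 0.1800 × 0.01059 = 0.001907 m/day.
Seepage velocity v = q / n_e = 0.001907 / 0.25 = 0.007628 m/day.
Travel time t = L / v = 640 / 0.007628 = 83907 days = 229.7 years.

230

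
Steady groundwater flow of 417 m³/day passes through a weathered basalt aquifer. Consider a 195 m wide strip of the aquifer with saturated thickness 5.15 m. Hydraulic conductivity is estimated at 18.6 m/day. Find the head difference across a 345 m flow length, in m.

7.70

Cross-sectional area A = 195 × 5.15 = 1004 m².
From Q = K·A·i, i = Q / (K·A) = 417 / (18.60 × 1004) = 0.02232.
Head loss Δh = i · L = 0.02232 × 345 = 7.702 m.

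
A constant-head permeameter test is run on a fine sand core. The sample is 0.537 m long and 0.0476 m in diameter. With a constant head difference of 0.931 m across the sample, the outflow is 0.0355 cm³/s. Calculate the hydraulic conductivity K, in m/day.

0.994

Cross-sectional area A = π·(d/2)² = π × (0.0476/2)² = 0.001780 m².
Convert discharge: 0.0355 cm³/s = 3.550e-08 m³/s.
Darcy's law rearranged: K = Q·L / (A·Δh) = 3.550e-08 × 0.537 / (0.001780 × 0.931) = 1.151e-05 m/s = 0.9942 m/day.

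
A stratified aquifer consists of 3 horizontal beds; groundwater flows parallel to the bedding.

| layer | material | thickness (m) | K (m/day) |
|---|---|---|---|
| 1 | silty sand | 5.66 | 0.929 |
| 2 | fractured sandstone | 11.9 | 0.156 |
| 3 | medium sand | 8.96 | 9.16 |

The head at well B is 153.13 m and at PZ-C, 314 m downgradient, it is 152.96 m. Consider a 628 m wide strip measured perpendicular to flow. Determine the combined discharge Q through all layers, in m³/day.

Flow is parallel to layering, so each bed carries its own Darcy discharge and the transmissivities add.
Σ(K_i·b_i) = 0.929×5.66 + 0.156×11.9 + 9.16×8.96 = 89.19 m²/day.
Hydraulic gradient i = (153.13 − 152.96) / 314 = 0.17 / 314 = 0.0005414.
Q = Σ(K_i·b_i) · W · i = 89.19 × 628 × 0.0005414 = 30.32 m³/day.

30.3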